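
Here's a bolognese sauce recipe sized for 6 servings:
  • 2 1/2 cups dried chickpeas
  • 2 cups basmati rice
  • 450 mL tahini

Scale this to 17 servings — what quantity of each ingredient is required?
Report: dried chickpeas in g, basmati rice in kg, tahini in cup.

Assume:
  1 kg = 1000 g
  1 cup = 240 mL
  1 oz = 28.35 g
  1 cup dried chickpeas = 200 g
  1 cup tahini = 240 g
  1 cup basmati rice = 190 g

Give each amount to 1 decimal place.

dried chickpeas: 1416.7 g; basmati rice: 1.1 kg; tahini: 5.3 cup

Scaling factor: 17/6.
dried chickpeas: 2.5 cup × 17/6 × 200 g/cup ≈ 1416.7 g
basmati rice: 2 cup × 17/6 × 190 g/cup ÷ 1000 g/kg ≈ 1.1 kg
tahini: 450 mL × 17/6 ÷ 240 mL/cup ≈ 5.3 cup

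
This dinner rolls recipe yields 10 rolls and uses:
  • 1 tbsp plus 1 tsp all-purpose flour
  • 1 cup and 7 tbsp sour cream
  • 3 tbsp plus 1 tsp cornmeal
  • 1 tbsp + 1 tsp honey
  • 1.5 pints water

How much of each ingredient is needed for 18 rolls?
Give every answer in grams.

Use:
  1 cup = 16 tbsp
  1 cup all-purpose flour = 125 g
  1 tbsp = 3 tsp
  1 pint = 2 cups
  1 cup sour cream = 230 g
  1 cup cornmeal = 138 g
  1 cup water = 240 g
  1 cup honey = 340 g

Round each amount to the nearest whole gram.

all-purpose flour: 19 g; sour cream: 595 g; cornmeal: 52 g; honey: 51 g; water: 1296 g

Scaling factor: 18/10 = 9/5 = 1.8.
all-purpose flour: (1 tbsp + 1 tsp = 4/3 tbsp) × 9/5 ÷ 16 tbsp/cup × 125 g/cup ≈ 19 g
sour cream: (1 cup + 7 tbsp = 1.4375 cup) × 9/5 × 230 g/cup ≈ 595 g
cornmeal: (3 tbsp + 1 tsp = 10/3 tbsp) × 9/5 ÷ 16 tbsp/cup × 138 g/cup ≈ 52 g
honey: (1 tbsp + 1 tsp = 4/3 tbsp) × 9/5 ÷ 16 tbsp/cup × 340 g/cup = 51 g
water: 1.5 pint × 9/5 × 2 cup/pint × 240 g/cup = 1296 g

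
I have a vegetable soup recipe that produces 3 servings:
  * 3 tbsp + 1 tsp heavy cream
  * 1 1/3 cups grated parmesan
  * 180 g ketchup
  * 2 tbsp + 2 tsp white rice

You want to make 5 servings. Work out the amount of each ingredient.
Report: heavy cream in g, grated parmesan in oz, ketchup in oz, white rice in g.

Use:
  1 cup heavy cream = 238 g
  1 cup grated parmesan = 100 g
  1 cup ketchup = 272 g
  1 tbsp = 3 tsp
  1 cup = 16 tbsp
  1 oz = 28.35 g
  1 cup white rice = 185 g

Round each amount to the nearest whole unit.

Scaling factor: 5/3.
heavy cream: (3 tbsp + 1 tsp = 10/3 tbsp) × 5/3 ÷ 16 tbsp/cup × 238 g/cup ≈ 83 g
grated parmesan: 4/3 cup × 5/3 × 100 g/cup ÷ 28.35 g/oz ≈ 8 oz
ketchup: 180 g × 5/3 ÷ 28.35 g/oz ≈ 11 oz
white rice: (2 tbsp + 2 tsp = 8/3 tbsp) × 5/3 ÷ 16 tbsp/cup × 185 g/cup ≈ 51 g

heavy cream: 83 g; grated parmesan: 8 oz; ketchup: 11 oz; white rice: 51 g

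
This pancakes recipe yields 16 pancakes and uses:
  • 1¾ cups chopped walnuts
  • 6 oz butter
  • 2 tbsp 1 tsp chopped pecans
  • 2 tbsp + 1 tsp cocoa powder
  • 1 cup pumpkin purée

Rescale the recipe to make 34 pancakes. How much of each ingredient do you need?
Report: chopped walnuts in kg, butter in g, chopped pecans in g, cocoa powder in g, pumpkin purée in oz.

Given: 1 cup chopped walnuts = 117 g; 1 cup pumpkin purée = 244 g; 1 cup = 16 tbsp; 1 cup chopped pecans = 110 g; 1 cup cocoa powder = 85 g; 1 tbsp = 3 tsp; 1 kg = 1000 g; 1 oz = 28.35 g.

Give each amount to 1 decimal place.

chopped walnuts: 0.4 kg; butter: 361.5 g; chopped pecans: 34.1 g; cocoa powder: 26.3 g; pumpkin purée: 18.3 oz

Scaling factor: 34/16 = 17/8 = 2.125.
chopped walnuts: 1.75 cup × 17/8 × 117 g/cup ÷ 1000 g/kg ≈ 0.4 kg
butter: 6 oz × 17/8 × 28.35 g/oz ≈ 361.5 g
chopped pecans: (2 tbsp + 1 tsp = 7/3 tbsp) × 17/8 ÷ 16 tbsp/cup × 110 g/cup ≈ 34.1 g
cocoa powder: (2 tbsp + 1 tsp = 7/3 tbsp) × 17/8 ÷ 16 tbsp/cup × 85 g/cup ≈ 26.3 g
pumpkin purée: 1 cup × 17/8 × 244 g/cup ÷ 28.35 g/oz ≈ 18.3 oz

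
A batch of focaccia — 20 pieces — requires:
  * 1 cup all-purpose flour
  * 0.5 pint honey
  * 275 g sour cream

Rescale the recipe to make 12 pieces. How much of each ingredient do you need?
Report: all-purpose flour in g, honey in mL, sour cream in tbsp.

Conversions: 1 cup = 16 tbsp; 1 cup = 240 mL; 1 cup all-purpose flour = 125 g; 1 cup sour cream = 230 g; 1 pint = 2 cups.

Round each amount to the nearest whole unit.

Scaling factor: 12/20 = 3/5 = 0.6.
all-purpose flour: 1 cup × 3/5 × 125 g/cup = 75 g
honey: 0.5 pint × 3/5 × 2 cup/pint × 240 mL/cup = 144 mL
sour cream: 275 g × 3/5 ÷ 230 g/cup × 16 tbsp/cup ≈ 11 tbsp

all-purpose flour: 75 g; honey: 144 mL; sour cream: 11 tbsp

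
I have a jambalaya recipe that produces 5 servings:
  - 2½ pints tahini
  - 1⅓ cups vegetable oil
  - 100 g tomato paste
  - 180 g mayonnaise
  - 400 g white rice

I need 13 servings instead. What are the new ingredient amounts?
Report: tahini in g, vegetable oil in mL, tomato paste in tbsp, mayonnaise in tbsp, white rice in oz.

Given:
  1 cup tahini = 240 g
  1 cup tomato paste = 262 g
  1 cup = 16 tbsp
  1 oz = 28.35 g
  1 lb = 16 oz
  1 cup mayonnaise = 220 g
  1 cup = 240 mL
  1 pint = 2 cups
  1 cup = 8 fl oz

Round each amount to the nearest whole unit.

tahini: 3120 g; vegetable oil: 832 mL; tomato paste: 16 tbsp; mayonnaise: 34 tbsp; white rice: 37 oz

Scaling factor: 13/5 = 2.6.
tahini: 2.5 pint × 13/5 × 2 cup/pint × 240 g/cup = 3120 g
vegetable oil: 4/3 cup × 13/5 × 240 mL/cup = 832 mL
tomato paste: 100 g × 13/5 ÷ 262 g/cup × 16 tbsp/cup ≈ 16 tbsp
mayonnaise: 180 g × 13/5 ÷ 220 g/cup × 16 tbsp/cup ≈ 34 tbsp
white rice: 400 g × 13/5 ÷ 28.35 g/oz ≈ 37 oz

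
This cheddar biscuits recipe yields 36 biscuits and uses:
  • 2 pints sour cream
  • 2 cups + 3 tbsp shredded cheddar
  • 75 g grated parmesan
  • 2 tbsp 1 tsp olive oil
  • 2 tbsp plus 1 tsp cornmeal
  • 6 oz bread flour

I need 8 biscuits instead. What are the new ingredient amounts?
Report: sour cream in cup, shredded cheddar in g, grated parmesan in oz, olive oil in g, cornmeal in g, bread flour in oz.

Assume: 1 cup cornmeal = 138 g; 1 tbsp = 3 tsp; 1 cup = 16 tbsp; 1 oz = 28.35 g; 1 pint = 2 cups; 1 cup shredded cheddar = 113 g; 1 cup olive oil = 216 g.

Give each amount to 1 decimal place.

sour cream: 0.9 cup; shredded cheddar: 54.9 g; grated parmesan: 0.6 oz; olive oil: 7.0 g; cornmeal: 4.5 g; bread flour: 1.3 oz

Scaling factor: 8/36 = 2/9.
sour cream: 2 pint × 2/9 × 2 cup/pint ≈ 0.9 cup
shredded cheddar: (2 cup + 3 tbsp = 2.1875 cup) × 2/9 × 113 g/cup ≈ 54.9 g
grated parmesan: 75 g × 2/9 ÷ 28.35 g/oz ≈ 0.6 oz
olive oil: (2 tbsp + 1 tsp = 7/3 tbsp) × 2/9 ÷ 16 tbsp/cup × 216 g/cup = 7.0 g
cornmeal: (2 tbsp + 1 tsp = 7/3 tbsp) × 2/9 ÷ 16 tbsp/cup × 138 g/cup ≈ 4.5 g
bread flour: 6 oz × 2/9 ≈ 1.3 oz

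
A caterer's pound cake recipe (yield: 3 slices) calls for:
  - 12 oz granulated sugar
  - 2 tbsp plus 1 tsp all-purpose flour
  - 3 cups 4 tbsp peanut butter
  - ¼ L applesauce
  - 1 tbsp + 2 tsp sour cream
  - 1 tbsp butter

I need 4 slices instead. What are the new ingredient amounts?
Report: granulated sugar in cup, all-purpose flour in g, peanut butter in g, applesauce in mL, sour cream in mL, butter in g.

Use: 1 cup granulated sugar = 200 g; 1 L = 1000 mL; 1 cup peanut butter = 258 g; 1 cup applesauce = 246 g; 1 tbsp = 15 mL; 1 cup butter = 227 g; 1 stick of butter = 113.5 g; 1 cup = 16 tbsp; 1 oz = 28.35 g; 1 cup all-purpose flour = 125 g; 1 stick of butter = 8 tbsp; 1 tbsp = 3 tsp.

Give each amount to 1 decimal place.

Scaling factor: 4/3.
granulated sugar: 12 oz × 4/3 × 28.35 g/oz ÷ 200 g/cup ≈ 2.3 cup
all-purpose flour: (2 tbsp + 1 tsp = 7/3 tbsp) × 4/3 ÷ 16 tbsp/cup × 125 g/cup ≈ 24.3 g
peanut butter: (3 cup + 4 tbsp = 3.25 cup) × 4/3 × 258 g/cup = 1118.0 g
applesauce: 0.25 L × 4/3 × 1000 mL/L ≈ 333.3 mL
sour cream: (1 tbsp + 2 tsp = 5/3 tbsp) × 4/3 × 15 mL/tbsp ≈ 33.3 mL
butter: 1 tbsp × 4/3 ÷ 8 tbsp/stick × 113.5 g/stick ≈ 18.9 g

granulated sugar: 2.3 cup; all-purpose flour: 24.3 g; peanut butter: 1118.0 g; applesauce: 333.3 mL; sour cream: 33.3 mL; butter: 18.9 g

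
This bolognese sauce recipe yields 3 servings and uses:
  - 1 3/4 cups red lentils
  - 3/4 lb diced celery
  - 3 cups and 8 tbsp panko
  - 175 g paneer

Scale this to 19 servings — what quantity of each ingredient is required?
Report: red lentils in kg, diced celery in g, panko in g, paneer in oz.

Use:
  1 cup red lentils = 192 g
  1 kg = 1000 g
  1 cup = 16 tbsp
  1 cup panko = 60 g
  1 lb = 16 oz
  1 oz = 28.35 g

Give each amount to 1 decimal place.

red lentils: 2.1 kg; diced celery: 2154.6 g; panko: 1330.0 g; paneer: 39.1 oz

Scaling factor: 19/3.
red lentils: 1.75 cup × 19/3 × 192 g/cup ÷ 1000 g/kg ≈ 2.1 kg
diced celery: 0.75 lb × 19/3 × 16 oz/lb × 28.35 g/oz = 2154.6 g
panko: (3 cup + 8 tbsp = 3.5 cup) × 19/3 × 60 g/cup = 1330.0 g
paneer: 175 g × 19/3 ÷ 28.35 g/oz ≈ 39.1 oz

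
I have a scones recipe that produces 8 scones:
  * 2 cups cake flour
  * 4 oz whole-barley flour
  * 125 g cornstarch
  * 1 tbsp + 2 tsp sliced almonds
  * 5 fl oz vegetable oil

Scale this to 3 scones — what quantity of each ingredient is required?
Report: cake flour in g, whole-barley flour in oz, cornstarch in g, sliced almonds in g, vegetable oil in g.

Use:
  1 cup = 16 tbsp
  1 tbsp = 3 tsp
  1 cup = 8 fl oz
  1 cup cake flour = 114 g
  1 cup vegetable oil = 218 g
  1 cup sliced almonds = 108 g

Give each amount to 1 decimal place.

cake flour: 85.5 g; whole-barley flour: 1.5 oz; cornstarch: 46.9 g; sliced almonds: 4.2 g; vegetable oil: 51.1 g

Scaling factor: 3/8 = 0.375.
cake flour: 2 cup × 3/8 × 114 g/cup = 85.5 g
whole-barley flour: 4 oz × 3/8 = 1.5 oz
cornstarch: 125 g × 3/8 ≈ 46.9 g
sliced almonds: (1 tbsp + 2 tsp = 5/3 tbsp) × 3/8 ÷ 16 tbsp/cup × 108 g/cup ≈ 4.2 g
vegetable oil: 5 fl oz × 3/8 ÷ 8 fl oz/cup × 218 g/cup ≈ 51.1 g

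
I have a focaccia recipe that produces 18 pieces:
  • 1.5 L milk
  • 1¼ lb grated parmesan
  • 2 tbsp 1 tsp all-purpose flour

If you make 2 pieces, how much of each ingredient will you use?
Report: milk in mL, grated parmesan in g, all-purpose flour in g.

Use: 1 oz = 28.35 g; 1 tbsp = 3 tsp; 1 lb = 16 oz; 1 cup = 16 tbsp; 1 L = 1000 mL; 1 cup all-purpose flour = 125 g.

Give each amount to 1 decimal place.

Scaling factor: 2/18 = 1/9.
milk: 1.5 L × 1/9 × 1000 mL/L ≈ 166.7 mL
grated parmesan: 1.25 lb × 1/9 × 16 oz/lb × 28.35 g/oz = 63.0 g
all-purpose flour: (2 tbsp + 1 tsp = 7/3 tbsp) × 1/9 ÷ 16 tbsp/cup × 125 g/cup ≈ 2.0 g

milk: 166.7 mL; grated parmesan: 63.0 g; all-purpose flour: 2.0 g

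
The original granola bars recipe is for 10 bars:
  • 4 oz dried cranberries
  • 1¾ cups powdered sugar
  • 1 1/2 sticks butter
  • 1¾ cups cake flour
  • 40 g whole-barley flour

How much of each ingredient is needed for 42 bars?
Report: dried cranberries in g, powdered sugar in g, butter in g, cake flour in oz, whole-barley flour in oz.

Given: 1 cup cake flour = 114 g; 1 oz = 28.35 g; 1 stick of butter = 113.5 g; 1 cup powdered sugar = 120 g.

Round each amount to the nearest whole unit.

dried cranberries: 476 g; powdered sugar: 882 g; butter: 715 g; cake flour: 30 oz; whole-barley flour: 6 oz

Scaling factor: 42/10 = 21/5 = 4.2.
dried cranberries: 4 oz × 21/5 × 28.35 g/oz ≈ 476 g
powdered sugar: 1.75 cup × 21/5 × 120 g/cup = 882 g
butter: 1.5 stick × 21/5 × 113.5 g/stick ≈ 715 g
cake flour: 1.75 cup × 21/5 × 114 g/cup ÷ 28.35 g/oz ≈ 30 oz
whole-barley flour: 40 g × 21/5 ÷ 28.35 g/oz ≈ 6 oz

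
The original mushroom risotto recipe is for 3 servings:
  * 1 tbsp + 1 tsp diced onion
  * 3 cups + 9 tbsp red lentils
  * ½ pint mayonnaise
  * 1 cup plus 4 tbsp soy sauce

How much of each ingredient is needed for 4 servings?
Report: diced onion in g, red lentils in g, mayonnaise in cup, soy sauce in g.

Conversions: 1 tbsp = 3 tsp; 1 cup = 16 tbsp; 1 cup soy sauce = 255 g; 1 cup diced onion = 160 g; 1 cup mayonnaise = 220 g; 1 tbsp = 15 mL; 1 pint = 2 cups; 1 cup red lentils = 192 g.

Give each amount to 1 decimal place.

diced onion: 17.8 g; red lentils: 912.0 g; mayonnaise: 1.3 cup; soy sauce: 425.0 g

Scaling factor: 4/3.
diced onion: (1 tbsp + 1 tsp = 4/3 tbsp) × 4/3 ÷ 16 tbsp/cup × 160 g/cup ≈ 17.8 g
red lentils: (3 cup + 9 tbsp = 3.5625 cup) × 4/3 × 192 g/cup = 912.0 g
mayonnaise: 0.5 pint × 4/3 × 2 cup/pint ≈ 1.3 cup
soy sauce: (1 cup + 4 tbsp = 1.25 cup) × 4/3 × 255 g/cup = 425.0 g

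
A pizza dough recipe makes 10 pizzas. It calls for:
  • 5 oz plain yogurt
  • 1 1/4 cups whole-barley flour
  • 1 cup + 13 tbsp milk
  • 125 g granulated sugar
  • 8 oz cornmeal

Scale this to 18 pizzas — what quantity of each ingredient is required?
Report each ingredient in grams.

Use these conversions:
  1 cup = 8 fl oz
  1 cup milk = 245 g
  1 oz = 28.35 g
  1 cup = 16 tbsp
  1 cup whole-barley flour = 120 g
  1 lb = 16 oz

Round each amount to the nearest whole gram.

Scaling factor: 18/10 = 9/5 = 1.8.
plain yogurt: 5 oz × 9/5 × 28.35 g/oz ≈ 255 g
whole-barley flour: 1.25 cup × 9/5 × 120 g/cup = 270 g
milk: (1 cup + 13 tbsp = 1.8125 cup) × 9/5 × 245 g/cup ≈ 799 g
granulated sugar: 125 g × 9/5 = 225 g
cornmeal: 8 oz × 9/5 × 28.35 g/oz ≈ 408 g

plain yogurt: 255 g; whole-barley flour: 270 g; milk: 799 g; granulated sugar: 225 g; cornmeal: 408 g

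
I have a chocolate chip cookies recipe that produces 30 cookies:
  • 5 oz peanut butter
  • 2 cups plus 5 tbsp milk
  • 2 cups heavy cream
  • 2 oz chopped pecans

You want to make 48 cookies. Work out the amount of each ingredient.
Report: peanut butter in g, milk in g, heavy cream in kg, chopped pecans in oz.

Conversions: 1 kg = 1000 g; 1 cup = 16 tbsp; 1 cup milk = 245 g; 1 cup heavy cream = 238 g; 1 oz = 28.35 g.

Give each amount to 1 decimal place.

Scaling factor: 48/30 = 8/5 = 1.6.
peanut butter: 5 oz × 8/5 × 28.35 g/oz = 226.8 g
milk: (2 cup + 5 tbsp = 2.3125 cup) × 8/5 × 245 g/cup = 906.5 g
heavy cream: 2 cup × 8/5 × 238 g/cup ÷ 1000 g/kg ≈ 0.8 kg
chopped pecans: 2 oz × 8/5 = 3.2 oz

peanut butter: 226.8 g; milk: 906.5 g; heavy cream: 0.8 kg; chopped pecans: 3.2 oz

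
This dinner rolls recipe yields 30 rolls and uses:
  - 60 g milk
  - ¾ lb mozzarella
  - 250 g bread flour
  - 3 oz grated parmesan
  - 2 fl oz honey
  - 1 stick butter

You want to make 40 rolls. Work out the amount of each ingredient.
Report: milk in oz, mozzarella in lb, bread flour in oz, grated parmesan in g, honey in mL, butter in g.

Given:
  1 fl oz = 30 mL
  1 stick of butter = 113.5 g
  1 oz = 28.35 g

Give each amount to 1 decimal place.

Scaling factor: 40/30 = 4/3.
milk: 60 g × 4/3 ÷ 28.35 g/oz ≈ 2.8 oz
mozzarella: 0.75 lb × 4/3 = 1.0 lb
bread flour: 250 g × 4/3 ÷ 28.35 g/oz ≈ 11.8 oz
grated parmesan: 3 oz × 4/3 × 28.35 g/oz = 113.4 g
honey: 2 fl oz × 4/3 × 30 mL/fl oz = 80.0 mL
butter: 1 stick × 4/3 × 113.5 g/stick ≈ 151.3 g

milk: 2.8 oz; mozzarella: 1.0 lb; bread flour: 11.8 oz; grated parmesan: 113.4 g; honey: 80.0 mL; butter: 151.3 g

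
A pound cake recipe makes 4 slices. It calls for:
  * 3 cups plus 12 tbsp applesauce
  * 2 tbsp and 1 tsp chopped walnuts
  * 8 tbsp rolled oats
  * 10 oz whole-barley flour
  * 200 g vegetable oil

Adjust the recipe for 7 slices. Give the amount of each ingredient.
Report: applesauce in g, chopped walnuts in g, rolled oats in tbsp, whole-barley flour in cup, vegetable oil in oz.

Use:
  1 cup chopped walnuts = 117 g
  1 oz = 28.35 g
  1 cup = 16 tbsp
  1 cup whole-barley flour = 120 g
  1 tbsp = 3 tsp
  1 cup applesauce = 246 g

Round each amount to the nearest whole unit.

Scaling factor: 7/4 = 1.75.
applesauce: (3 cup + 12 tbsp = 3.75 cup) × 7/4 × 246 g/cup ≈ 1614 g
chopped walnuts: (2 tbsp + 1 tsp = 7/3 tbsp) × 7/4 ÷ 16 tbsp/cup × 117 g/cup ≈ 30 g
rolled oats: 8 tbsp × 7/4 = 14 tbsp
whole-barley flour: 10 oz × 7/4 × 28.35 g/oz ÷ 120 g/cup ≈ 4 cup
vegetable oil: 200 g × 7/4 ÷ 28.35 g/oz ≈ 12 oz

applesauce: 1614 g; chopped walnuts: 30 g; rolled oats: 14 tbsp; whole-barley flour: 4 cup; vegetable oil: 12 oz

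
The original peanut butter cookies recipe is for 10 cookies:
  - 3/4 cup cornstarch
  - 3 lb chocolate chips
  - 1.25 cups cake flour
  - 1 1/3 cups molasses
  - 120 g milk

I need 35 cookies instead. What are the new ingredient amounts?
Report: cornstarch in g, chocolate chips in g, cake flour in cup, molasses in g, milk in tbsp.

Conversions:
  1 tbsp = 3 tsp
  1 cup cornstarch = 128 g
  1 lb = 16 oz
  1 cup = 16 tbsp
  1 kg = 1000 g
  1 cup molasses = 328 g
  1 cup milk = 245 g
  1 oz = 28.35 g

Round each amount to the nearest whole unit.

cornstarch: 336 g; chocolate chips: 4763 g; cake flour: 4 cup; molasses: 1531 g; milk: 27 tbsp

Scaling factor: 35/10 = 7/2 = 3.5.
cornstarch: 0.75 cup × 7/2 × 128 g/cup = 336 g
chocolate chips: 3 lb × 7/2 × 16 oz/lb × 28.35 g/oz ≈ 4763 g
cake flour: 1.25 cup × 7/2 ≈ 4 cup
molasses: 4/3 cup × 7/2 × 328 g/cup ≈ 1531 g
milk: 120 g × 7/2 ÷ 245 g/cup × 16 tbsp/cup ≈ 27 tbsp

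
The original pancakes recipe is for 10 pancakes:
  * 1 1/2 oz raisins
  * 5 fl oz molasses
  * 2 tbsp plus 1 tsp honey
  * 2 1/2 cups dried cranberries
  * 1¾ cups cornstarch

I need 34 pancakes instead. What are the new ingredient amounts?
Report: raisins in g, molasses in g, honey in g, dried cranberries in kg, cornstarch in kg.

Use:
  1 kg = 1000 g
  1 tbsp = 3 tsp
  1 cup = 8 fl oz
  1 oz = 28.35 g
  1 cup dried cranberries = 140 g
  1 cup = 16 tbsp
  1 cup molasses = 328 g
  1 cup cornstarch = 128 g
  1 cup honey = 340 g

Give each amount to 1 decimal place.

Scaling factor: 34/10 = 17/5 = 3.4.
raisins: 1.5 oz × 17/5 × 28.35 g/oz ≈ 144.6 g
molasses: 5 fl oz × 17/5 ÷ 8 fl oz/cup × 328 g/cup = 697.0 g
honey: (2 tbsp + 1 tsp = 7/3 tbsp) × 17/5 ÷ 16 tbsp/cup × 340 g/cup ≈ 168.6 g
dried cranberries: 2.5 cup × 17/5 × 140 g/cup ÷ 1000 g/kg ≈ 1.2 kg
cornstarch: 1.75 cup × 17/5 × 128 g/cup ÷ 1000 g/kg ≈ 0.8 kg

raisins: 144.6 g; molasses: 697.0 g; honey: 168.6 g; dried cranberries: 1.2 kg; cornstarch: 0.8 kg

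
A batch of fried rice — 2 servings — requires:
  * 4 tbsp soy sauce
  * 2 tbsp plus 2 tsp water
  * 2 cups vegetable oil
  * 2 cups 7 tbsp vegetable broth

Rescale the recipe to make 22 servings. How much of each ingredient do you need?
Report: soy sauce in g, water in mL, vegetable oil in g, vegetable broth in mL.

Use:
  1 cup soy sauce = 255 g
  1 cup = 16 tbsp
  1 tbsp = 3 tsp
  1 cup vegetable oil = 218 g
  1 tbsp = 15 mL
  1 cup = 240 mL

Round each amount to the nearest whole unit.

soy sauce: 701 g; water: 440 mL; vegetable oil: 4796 g; vegetable broth: 6435 mL

Scaling factor: 22/2 = 11.
soy sauce: 4 tbsp × 11 ÷ 16 tbsp/cup × 255 g/cup ≈ 701 g
water: (2 tbsp + 2 tsp = 8/3 tbsp) × 11 × 15 mL/tbsp = 440 mL
vegetable oil: 2 cup × 11 × 218 g/cup = 4796 g
vegetable broth: (2 cup + 7 tbsp = 2.4375 cup) × 11 × 240 mL/cup = 6435 mL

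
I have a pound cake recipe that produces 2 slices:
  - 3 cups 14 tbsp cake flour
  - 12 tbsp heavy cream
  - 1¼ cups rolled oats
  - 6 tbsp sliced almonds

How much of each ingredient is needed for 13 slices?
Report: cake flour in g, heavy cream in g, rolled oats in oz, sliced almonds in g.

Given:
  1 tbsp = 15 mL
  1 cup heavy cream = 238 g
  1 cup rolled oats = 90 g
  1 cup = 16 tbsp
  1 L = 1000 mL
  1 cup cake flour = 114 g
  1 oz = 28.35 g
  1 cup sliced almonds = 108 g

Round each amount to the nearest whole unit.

cake flour: 2871 g; heavy cream: 1160 g; rolled oats: 26 oz; sliced almonds: 263 g

Scaling factor: 13/2 = 6.5.
cake flour: (3 cup + 14 tbsp = 3.875 cup) × 13/2 × 114 g/cup ≈ 2871 g
heavy cream: 12 tbsp × 13/2 ÷ 16 tbsp/cup × 238 g/cup ≈ 1160 g
rolled oats: 1.25 cup × 13/2 × 90 g/cup ÷ 28.35 g/oz ≈ 26 oz
sliced almonds: 6 tbsp × 13/2 ÷ 16 tbsp/cup × 108 g/cup ≈ 263 g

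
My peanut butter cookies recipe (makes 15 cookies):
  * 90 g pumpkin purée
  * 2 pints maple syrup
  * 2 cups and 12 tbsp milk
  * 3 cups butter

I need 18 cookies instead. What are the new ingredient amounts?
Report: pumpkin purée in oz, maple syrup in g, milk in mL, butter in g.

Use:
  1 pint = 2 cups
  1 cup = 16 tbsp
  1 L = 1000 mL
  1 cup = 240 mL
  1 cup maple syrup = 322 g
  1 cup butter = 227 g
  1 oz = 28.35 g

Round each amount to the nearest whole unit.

pumpkin purée: 4 oz; maple syrup: 1546 g; milk: 792 mL; butter: 817 g

Scaling factor: 18/15 = 6/5 = 1.2.
pumpkin purée: 90 g × 6/5 ÷ 28.35 g/oz ≈ 4 oz
maple syrup: 2 pint × 6/5 × 2 cup/pint × 322 g/cup ≈ 1546 g
milk: (2 cup + 12 tbsp = 2.75 cup) × 6/5 × 240 mL/cup = 792 mL
butter: 3 cup × 6/5 × 227 g/cup ≈ 817 g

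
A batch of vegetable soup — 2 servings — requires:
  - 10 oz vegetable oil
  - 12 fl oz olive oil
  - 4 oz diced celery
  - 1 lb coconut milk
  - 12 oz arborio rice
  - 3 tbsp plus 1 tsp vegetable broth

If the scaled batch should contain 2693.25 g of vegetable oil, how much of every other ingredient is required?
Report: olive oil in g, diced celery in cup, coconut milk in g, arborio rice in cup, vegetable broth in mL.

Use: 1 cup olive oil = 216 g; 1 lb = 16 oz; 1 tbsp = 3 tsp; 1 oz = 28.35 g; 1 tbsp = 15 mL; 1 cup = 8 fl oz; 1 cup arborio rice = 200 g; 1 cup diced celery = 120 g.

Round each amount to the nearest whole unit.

olive oil: 3078 g; diced celery: 9 cup; coconut milk: 4309 g; arborio rice: 16 cup; vegetable broth: 475 mL

The original recipe has 283.5 g of vegetable oil, so the scaling factor is 2693.25 ÷ 283.5 = 19/2 = 9.5.
olive oil: 12 fl oz × 19/2 ÷ 8 fl oz/cup × 216 g/cup = 3078 g
diced celery: 4 oz × 19/2 × 28.35 g/oz ÷ 120 g/cup ≈ 9 cup
coconut milk: 1 lb × 19/2 × 16 oz/lb × 28.35 g/oz ≈ 4309 g
arborio rice: 12 oz × 19/2 × 28.35 g/oz ÷ 200 g/cup ≈ 16 cup
vegetable broth: (3 tbsp + 1 tsp = 10/3 tbsp) × 19/2 × 15 mL/tbsp = 475 mL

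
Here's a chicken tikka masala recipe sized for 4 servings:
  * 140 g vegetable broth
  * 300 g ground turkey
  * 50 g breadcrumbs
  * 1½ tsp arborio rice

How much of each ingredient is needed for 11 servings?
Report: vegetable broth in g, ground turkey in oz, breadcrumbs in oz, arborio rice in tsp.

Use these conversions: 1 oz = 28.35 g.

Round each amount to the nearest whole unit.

Scaling factor: 11/4 = 2.75.
vegetable broth: 140 g × 11/4 = 385 g
ground turkey: 300 g × 11/4 ÷ 28.35 g/oz ≈ 29 oz
breadcrumbs: 50 g × 11/4 ÷ 28.35 g/oz ≈ 5 oz
arborio rice: 1.5 tsp × 11/4 ≈ 4 tsp

vegetable broth: 385 g; ground turkey: 29 oz; breadcrumbs: 5 oz; arborio rice: 4 tsp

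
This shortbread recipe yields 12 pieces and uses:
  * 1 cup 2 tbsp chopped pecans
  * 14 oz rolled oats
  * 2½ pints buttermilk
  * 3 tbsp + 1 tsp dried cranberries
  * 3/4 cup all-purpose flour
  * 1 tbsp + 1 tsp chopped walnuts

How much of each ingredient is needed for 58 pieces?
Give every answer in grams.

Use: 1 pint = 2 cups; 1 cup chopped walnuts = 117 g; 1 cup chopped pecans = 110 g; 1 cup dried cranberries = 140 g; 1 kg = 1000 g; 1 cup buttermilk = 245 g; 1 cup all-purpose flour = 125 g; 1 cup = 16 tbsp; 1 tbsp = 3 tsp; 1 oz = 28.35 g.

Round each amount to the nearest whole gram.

Scaling factor: 58/12 = 29/6.
chopped pecans: (1 cup + 2 tbsp = 1.125 cup) × 29/6 × 110 g/cup ≈ 598 g
rolled oats: 14 oz × 29/6 × 28.35 g/oz ≈ 1918 g
buttermilk: 2.5 pint × 29/6 × 2 cup/pint × 245 g/cup ≈ 5921 g
dried cranberries: (3 tbsp + 1 tsp = 10/3 tbsp) × 29/6 ÷ 16 tbsp/cup × 140 g/cup ≈ 141 g
all-purpose flour: 0.75 cup × 29/6 × 125 g/cup ≈ 453 g
chopped walnuts: (1 tbsp + 1 tsp = 4/3 tbsp) × 29/6 ÷ 16 tbsp/cup × 117 g/cup ≈ 47 g

chopped pecans: 598 g; rolled oats: 1918 g; buttermilk: 5921 g; dried cranberries: 141 g; all-purpose flour: 453 g; chopped walnuts: 47 g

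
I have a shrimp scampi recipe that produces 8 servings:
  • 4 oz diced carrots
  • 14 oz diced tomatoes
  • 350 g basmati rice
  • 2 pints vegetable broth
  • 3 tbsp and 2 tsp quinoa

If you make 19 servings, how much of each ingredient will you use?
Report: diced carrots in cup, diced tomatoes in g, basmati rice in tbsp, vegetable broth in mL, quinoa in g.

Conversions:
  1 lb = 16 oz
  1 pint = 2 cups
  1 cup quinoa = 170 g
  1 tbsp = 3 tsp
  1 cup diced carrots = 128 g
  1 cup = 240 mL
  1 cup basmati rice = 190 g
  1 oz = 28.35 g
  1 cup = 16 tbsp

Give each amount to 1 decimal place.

diced carrots: 2.1 cup; diced tomatoes: 942.6 g; basmati rice: 70.0 tbsp; vegetable broth: 2280.0 mL; quinoa: 92.5 g

Scaling factor: 19/8 = 2.375.
diced carrots: 4 oz × 19/8 × 28.35 g/oz ÷ 128 g/cup ≈ 2.1 cup
diced tomatoes: 14 oz × 19/8 × 28.35 g/oz ≈ 942.6 g
basmati rice: 350 g × 19/8 ÷ 190 g/cup × 16 tbsp/cup = 70.0 tbsp
vegetable broth: 2 pint × 19/8 × 2 cup/pint × 240 mL/cup = 2280.0 mL
quinoa: (3 tbsp + 2 tsp = 11/3 tbsp) × 19/8 ÷ 16 tbsp/cup × 170 g/cup ≈ 92.5 g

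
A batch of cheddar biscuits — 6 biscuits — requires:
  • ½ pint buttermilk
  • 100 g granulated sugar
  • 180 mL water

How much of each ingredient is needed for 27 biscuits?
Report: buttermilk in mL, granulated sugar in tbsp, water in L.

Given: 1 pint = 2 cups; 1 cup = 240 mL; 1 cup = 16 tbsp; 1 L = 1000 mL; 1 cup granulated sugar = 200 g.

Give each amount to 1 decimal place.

Scaling factor: 27/6 = 9/2 = 4.5.
buttermilk: 0.5 pint × 9/2 × 2 cup/pint × 240 mL/cup = 1080.0 mL
granulated sugar: 100 g × 9/2 ÷ 200 g/cup × 16 tbsp/cup = 36.0 tbsp
water: 180 mL × 9/2 ÷ 1000 mL/L ≈ 0.8 L

buttermilk: 1080.0 mL; granulated sugar: 36.0 tbsp; water: 0.8 L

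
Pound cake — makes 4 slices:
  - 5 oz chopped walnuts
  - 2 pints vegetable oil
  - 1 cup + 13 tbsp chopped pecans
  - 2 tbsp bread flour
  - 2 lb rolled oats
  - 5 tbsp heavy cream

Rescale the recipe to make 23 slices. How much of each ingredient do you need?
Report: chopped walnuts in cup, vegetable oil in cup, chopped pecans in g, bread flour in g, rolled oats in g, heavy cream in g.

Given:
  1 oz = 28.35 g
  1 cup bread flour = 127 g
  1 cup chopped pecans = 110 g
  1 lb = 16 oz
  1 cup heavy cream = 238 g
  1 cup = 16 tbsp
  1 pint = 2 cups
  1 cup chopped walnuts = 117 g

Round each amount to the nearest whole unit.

Scaling factor: 23/4 = 5.75.
chopped walnuts: 5 oz × 23/4 × 28.35 g/oz ÷ 117 g/cup ≈ 7 cup
vegetable oil: 2 pint × 23/4 × 2 cup/pint = 23 cup
chopped pecans: (1 cup + 13 tbsp = 1.8125 cup) × 23/4 × 110 g/cup ≈ 1146 g
bread flour: 2 tbsp × 23/4 ÷ 16 tbsp/cup × 127 g/cup ≈ 91 g
rolled oats: 2 lb × 23/4 × 16 oz/lb × 28.35 g/oz ≈ 5216 g
heavy cream: 5 tbsp × 23/4 ÷ 16 tbsp/cup × 238 g/cup ≈ 428 g

chopped walnuts: 7 cup; vegetable oil: 23 cup; chopped pecans: 1146 g; bread flour: 91 g; rolled oats: 5216 g; heavy cream: 428 g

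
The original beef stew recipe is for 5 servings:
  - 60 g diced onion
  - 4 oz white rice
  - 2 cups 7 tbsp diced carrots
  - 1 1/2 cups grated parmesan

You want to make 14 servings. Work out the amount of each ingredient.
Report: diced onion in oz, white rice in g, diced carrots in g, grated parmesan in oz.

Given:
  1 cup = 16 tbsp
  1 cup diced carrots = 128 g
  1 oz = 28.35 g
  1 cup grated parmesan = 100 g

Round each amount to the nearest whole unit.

diced onion: 6 oz; white rice: 318 g; diced carrots: 874 g; grated parmesan: 15 oz

Scaling factor: 14/5 = 2.8.
diced onion: 60 g × 14/5 ÷ 28.35 g/oz ≈ 6 oz
white rice: 4 oz × 14/5 × 28.35 g/oz ≈ 318 g
diced carrots: (2 cup + 7 tbsp = 2.4375 cup) × 14/5 × 128 g/cup ≈ 874 g
grated parmesan: 1.5 cup × 14/5 × 100 g/cup ÷ 28.35 g/oz ≈ 15 oz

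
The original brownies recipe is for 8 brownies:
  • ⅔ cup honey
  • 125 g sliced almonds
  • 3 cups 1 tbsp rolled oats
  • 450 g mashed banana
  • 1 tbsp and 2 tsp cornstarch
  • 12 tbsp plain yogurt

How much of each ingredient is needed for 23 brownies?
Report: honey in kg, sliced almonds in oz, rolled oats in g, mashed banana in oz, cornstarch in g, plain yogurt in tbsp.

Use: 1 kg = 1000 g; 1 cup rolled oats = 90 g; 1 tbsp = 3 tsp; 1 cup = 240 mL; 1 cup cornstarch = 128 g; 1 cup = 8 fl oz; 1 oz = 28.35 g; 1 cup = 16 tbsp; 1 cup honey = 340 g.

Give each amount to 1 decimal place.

Scaling factor: 23/8 = 2.875.
honey: 2/3 cup × 23/8 × 340 g/cup ÷ 1000 g/kg ≈ 0.7 kg
sliced almonds: 125 g × 23/8 ÷ 28.35 g/oz ≈ 12.7 oz
rolled oats: (3 cup + 1 tbsp = 3.0625 cup) × 23/8 × 90 g/cup ≈ 792.4 g
mashed banana: 450 g × 23/8 ÷ 28.35 g/oz ≈ 45.6 oz
cornstarch: (1 tbsp + 2 tsp = 5/3 tbsp) × 23/8 ÷ 16 tbsp/cup × 128 g/cup ≈ 38.3 g
plain yogurt: 12 tbsp × 23/8 = 34.5 tbsp

honey: 0.7 kg; sliced almonds: 12.7 oz; rolled oats: 792.4 g; mashed banana: 45.6 oz; cornstarch: 38.3 g; plain yogurt: 34.5 tbsp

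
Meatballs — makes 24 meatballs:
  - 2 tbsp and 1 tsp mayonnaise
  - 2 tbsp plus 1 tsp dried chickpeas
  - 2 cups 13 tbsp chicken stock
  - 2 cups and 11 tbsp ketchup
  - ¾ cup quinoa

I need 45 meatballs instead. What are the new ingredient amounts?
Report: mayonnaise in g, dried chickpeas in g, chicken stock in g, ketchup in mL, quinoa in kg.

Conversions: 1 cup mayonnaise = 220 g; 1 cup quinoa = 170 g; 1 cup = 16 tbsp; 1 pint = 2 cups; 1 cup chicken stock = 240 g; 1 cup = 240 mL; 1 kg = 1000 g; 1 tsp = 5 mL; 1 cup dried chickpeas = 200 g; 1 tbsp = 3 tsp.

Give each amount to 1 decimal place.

Scaling factor: 45/24 = 15/8 = 1.875.
mayonnaise: (2 tbsp + 1 tsp = 7/3 tbsp) × 15/8 ÷ 16 tbsp/cup × 220 g/cup ≈ 60.2 g
dried chickpeas: (2 tbsp + 1 tsp = 7/3 tbsp) × 15/8 ÷ 16 tbsp/cup × 200 g/cup ≈ 54.7 g
chicken stock: (2 cup + 13 tbsp = 2.8125 cup) × 15/8 × 240 g/cup ≈ 1265.6 g
ketchup: (2 cup + 11 tbsp = 2.6875 cup) × 15/8 × 240 mL/cup ≈ 1209.4 mL
quinoa: 0.75 cup × 15/8 × 170 g/cup ÷ 1000 g/kg ≈ 0.2 kg

mayonnaise: 60.2 g; dried chickpeas: 54.7 g; chicken stock: 1265.6 g; ketchup: 1209.4 mL; quinoa: 0.2 kg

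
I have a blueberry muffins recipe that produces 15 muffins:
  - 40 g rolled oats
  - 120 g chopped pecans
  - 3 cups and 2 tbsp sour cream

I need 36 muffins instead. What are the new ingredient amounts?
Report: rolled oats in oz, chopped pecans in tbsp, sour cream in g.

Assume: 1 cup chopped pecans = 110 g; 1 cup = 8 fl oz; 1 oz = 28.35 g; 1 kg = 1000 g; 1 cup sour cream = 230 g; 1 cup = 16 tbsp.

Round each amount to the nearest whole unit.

Scaling factor: 36/15 = 12/5 = 2.4.
rolled oats: 40 g × 12/5 ÷ 28.35 g/oz ≈ 3 oz
chopped pecans: 120 g × 12/5 ÷ 110 g/cup × 16 tbsp/cup ≈ 42 tbsp
sour cream: (3 cup + 2 tbsp = 3.125 cup) × 12/5 × 230 g/cup = 1725 g

rolled oats: 3 oz; chopped pecans: 42 tbsp; sour cream: 1725 g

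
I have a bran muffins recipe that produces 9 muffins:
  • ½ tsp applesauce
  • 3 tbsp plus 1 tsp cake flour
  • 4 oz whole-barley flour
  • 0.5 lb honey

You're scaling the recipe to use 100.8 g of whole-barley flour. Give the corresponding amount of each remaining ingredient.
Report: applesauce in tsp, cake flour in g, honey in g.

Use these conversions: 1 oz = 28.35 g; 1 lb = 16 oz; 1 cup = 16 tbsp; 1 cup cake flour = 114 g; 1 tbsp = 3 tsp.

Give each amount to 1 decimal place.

The original recipe has 113.4 g of whole-barley flour, so the scaling factor is 100.8 ÷ 113.4 = 8/9.
applesauce: 0.5 tsp × 8/9 ≈ 0.4 tsp
cake flour: (3 tbsp + 1 tsp = 10/3 tbsp) × 8/9 ÷ 16 tbsp/cup × 114 g/cup ≈ 21.1 g
honey: 0.5 lb × 8/9 × 16 oz/lb × 28.35 g/oz = 201.6 g

applesauce: 0.4 tsp; cake flour: 21.1 g; honey: 201.6 g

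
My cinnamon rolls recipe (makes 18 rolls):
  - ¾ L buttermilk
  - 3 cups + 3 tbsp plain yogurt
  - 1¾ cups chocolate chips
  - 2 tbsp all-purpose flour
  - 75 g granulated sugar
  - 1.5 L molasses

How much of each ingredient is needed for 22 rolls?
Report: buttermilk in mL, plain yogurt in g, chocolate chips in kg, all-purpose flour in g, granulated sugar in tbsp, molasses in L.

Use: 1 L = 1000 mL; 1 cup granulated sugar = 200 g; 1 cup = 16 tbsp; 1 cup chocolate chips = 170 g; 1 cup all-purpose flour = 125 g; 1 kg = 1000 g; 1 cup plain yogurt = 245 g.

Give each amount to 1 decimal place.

Scaling factor: 22/18 = 11/9.
buttermilk: 0.75 L × 11/9 × 1000 mL/L ≈ 916.7 mL
plain yogurt: (3 cup + 3 tbsp = 3.1875 cup) × 11/9 × 245 g/cup ≈ 954.5 g
chocolate chips: 1.75 cup × 11/9 × 170 g/cup ÷ 1000 g/kg ≈ 0.4 kg
all-purpose flour: 2 tbsp × 11/9 ÷ 16 tbsp/cup × 125 g/cup ≈ 19.1 g
granulated sugar: 75 g × 11/9 ÷ 200 g/cup × 16 tbsp/cup ≈ 7.3 tbsp
molasses: 1.5 L × 11/9 ≈ 1.8 L

buttermilk: 916.7 mL; plain yogurt: 954.5 g; chocolate chips: 0.4 kg; all-purpose flour: 19.1 g; granulated sugar: 7.3 tbsp; molasses: 1.8 L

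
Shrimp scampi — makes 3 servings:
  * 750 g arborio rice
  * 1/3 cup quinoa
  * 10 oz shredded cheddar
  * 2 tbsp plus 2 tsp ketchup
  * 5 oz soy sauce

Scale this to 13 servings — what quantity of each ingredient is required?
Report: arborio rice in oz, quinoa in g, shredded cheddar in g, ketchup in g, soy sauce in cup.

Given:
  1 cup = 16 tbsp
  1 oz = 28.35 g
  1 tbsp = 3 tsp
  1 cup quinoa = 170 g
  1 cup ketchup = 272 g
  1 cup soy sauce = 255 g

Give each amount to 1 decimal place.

arborio rice: 114.6 oz; quinoa: 245.6 g; shredded cheddar: 1228.5 g; ketchup: 196.4 g; soy sauce: 2.4 cup

Scaling factor: 13/3.
arborio rice: 750 g × 13/3 ÷ 28.35 g/oz ≈ 114.6 oz
quinoa: 1/3 cup × 13/3 × 170 g/cup ≈ 245.6 g
shredded cheddar: 10 oz × 13/3 × 28.35 g/oz = 1228.5 g
ketchup: (2 tbsp + 2 tsp = 8/3 tbsp) × 13/3 ÷ 16 tbsp/cup × 272 g/cup ≈ 196.4 g
soy sauce: 5 oz × 13/3 × 28.35 g/oz ÷ 255 g/cup ≈ 2.4 cup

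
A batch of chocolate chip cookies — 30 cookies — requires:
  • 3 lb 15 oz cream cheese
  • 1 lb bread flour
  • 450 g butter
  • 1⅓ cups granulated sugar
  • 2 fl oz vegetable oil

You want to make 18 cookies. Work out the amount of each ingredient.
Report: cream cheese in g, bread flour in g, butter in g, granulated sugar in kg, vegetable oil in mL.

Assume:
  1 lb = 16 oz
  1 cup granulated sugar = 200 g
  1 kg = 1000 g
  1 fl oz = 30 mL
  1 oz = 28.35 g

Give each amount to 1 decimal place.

Scaling factor: 18/30 = 3/5 = 0.6.
cream cheese: (3 lb + 15 oz = 3.9375 lb) × 3/5 × 16 oz/lb × 28.35 g/oz ≈ 1071.6 g
bread flour: 1 lb × 3/5 × 16 oz/lb × 28.35 g/oz ≈ 272.2 g
butter: 450 g × 3/5 = 270.0 g
granulated sugar: 4/3 cup × 3/5 × 200 g/cup ÷ 1000 g/kg ≈ 0.2 kg
vegetable oil: 2 fl oz × 3/5 × 30 mL/fl oz = 36.0 mL

cream cheese: 1071.6 g; bread flour: 272.2 g; butter: 270.0 g; granulated sugar: 0.2 kg; vegetable oil: 36.0 mL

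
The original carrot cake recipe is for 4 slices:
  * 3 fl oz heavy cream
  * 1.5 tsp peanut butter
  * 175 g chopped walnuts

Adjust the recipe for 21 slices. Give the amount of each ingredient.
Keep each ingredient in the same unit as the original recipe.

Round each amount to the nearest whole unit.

heavy cream: 16 fl oz; peanut butter: 8 tsp; chopped walnuts: 919 g

Scaling factor: 21/4 = 5.25.
heavy cream: 3 fl oz × 21/4 ≈ 16 fl oz
peanut butter: 1.5 tsp × 21/4 ≈ 8 tsp
chopped walnuts: 175 g × 21/4 ≈ 919 g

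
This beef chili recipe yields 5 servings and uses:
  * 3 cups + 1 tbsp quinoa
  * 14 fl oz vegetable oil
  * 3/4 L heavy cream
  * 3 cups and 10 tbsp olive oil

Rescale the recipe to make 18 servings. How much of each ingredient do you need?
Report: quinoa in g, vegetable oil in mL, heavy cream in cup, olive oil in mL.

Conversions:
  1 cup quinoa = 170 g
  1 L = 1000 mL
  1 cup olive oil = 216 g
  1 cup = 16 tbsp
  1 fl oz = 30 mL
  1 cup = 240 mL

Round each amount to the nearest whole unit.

Scaling factor: 18/5 = 3.6.
quinoa: (3 cup + 1 tbsp = 3.0625 cup) × 18/5 × 170 g/cup ≈ 1874 g
vegetable oil: 14 fl oz × 18/5 × 30 mL/fl oz = 1512 mL
heavy cream: 0.75 L × 18/5 × 1000 mL/L ÷ 240 mL/cup ≈ 11 cup
olive oil: (3 cup + 10 tbsp = 3.625 cup) × 18/5 × 240 mL/cup = 3132 mL

quinoa: 1874 g; vegetable oil: 1512 mL; heavy cream: 11 cup; olive oil: 3132 mL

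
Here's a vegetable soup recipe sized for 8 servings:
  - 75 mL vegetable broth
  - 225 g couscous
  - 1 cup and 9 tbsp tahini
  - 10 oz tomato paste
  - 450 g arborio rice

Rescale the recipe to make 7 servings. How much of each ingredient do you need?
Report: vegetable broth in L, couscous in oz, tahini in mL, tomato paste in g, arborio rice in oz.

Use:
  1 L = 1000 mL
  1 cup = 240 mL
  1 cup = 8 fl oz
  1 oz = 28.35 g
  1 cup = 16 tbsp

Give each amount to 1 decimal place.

Scaling factor: 7/8 = 0.875.
vegetable broth: 75 mL × 7/8 ÷ 1000 mL/L ≈ 0.1 L
couscous: 225 g × 7/8 ÷ 28.35 g/oz ≈ 6.9 oz
tahini: (1 cup + 9 tbsp = 1.5625 cup) × 7/8 × 240 mL/cup ≈ 328.1 mL
tomato paste: 10 oz × 7/8 × 28.35 g/oz ≈ 248.1 g
arborio rice: 450 g × 7/8 ÷ 28.35 g/oz ≈ 13.9 oz

vegetable broth: 0.1 L; couscous: 6.9 oz; tahini: 328.1 mL; tomato paste: 248.1 g; arborio rice: 13.9 oz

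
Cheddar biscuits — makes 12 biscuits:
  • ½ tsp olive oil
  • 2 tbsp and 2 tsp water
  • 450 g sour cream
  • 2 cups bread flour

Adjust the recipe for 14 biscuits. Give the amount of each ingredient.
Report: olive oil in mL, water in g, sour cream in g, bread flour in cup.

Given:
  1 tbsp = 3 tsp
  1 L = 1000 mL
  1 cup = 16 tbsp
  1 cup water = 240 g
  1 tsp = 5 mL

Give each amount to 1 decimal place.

olive oil: 2.9 mL; water: 46.7 g; sour cream: 525.0 g; bread flour: 2.3 cup

Scaling factor: 14/12 = 7/6.
olive oil: 0.5 tsp × 7/6 × 5 mL/tsp ≈ 2.9 mL
water: (2 tbsp + 2 tsp = 8/3 tbsp) × 7/6 ÷ 16 tbsp/cup × 240 g/cup ≈ 46.7 g
sour cream: 450 g × 7/6 = 525.0 g
bread flour: 2 cup × 7/6 ≈ 2.3 cup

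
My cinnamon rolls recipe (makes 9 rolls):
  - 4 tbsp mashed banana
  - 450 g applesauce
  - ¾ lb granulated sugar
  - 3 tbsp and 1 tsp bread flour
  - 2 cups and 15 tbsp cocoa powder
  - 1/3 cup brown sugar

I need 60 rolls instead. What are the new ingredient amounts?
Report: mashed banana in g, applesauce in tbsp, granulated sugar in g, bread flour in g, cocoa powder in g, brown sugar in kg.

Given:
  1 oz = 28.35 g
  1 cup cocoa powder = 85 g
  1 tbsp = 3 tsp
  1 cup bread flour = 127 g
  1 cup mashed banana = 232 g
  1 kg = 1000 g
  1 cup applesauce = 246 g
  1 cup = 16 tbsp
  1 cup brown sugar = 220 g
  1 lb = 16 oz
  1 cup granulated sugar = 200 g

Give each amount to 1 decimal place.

Scaling factor: 60/9 = 20/3.
mashed banana: 4 tbsp × 20/3 ÷ 16 tbsp/cup × 232 g/cup ≈ 386.7 g
applesauce: 450 g × 20/3 ÷ 246 g/cup × 16 tbsp/cup ≈ 195.1 tbsp
granulated sugar: 0.75 lb × 20/3 × 16 oz/lb × 28.35 g/oz = 2268.0 g
bread flour: (3 tbsp + 1 tsp = 10/3 tbsp) × 20/3 ÷ 16 tbsp/cup × 127 g/cup ≈ 176.4 g
cocoa powder: (2 cup + 15 tbsp = 2.9375 cup) × 20/3 × 85 g/cup ≈ 1664.6 g
brown sugar: 1/3 cup × 20/3 × 220 g/cup ÷ 1000 g/kg ≈ 0.5 kg

mashed banana: 386.7 g; applesauce: 195.1 tbsp; granulated sugar: 2268.0 g; bread flour: 176.4 g; cocoa powder: 1664.6 g; brown sugar: 0.5 kg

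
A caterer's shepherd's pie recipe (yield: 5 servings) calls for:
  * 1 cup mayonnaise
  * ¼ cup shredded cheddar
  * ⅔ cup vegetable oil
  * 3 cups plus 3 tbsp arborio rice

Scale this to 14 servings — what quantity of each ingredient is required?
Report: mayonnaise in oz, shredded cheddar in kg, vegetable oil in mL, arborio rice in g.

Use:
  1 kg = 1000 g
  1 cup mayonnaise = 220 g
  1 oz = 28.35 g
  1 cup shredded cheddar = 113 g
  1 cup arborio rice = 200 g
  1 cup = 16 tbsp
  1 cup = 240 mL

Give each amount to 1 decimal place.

Scaling factor: 14/5 = 2.8.
mayonnaise: 1 cup × 14/5 × 220 g/cup ÷ 28.35 g/oz ≈ 21.7 oz
shredded cheddar: 0.25 cup × 14/5 × 113 g/cup ÷ 1000 g/kg ≈ 0.1 kg
vegetable oil: 2/3 cup × 14/5 × 240 mL/cup = 448.0 mL
arborio rice: (3 cup + 3 tbsp = 3.1875 cup) × 14/5 × 200 g/cup = 1785.0 g

mayonnaise: 21.7 oz; shredded cheddar: 0.1 kg; vegetable oil: 448.0 mL; arborio rice: 1785.0 g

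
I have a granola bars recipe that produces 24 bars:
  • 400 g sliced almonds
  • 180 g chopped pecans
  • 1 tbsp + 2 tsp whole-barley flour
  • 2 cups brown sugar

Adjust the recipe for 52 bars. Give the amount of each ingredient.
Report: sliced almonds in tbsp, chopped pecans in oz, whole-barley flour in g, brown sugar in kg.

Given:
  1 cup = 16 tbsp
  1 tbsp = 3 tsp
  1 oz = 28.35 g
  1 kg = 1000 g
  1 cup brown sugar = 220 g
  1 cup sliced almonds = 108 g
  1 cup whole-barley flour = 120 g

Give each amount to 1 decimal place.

Scaling factor: 52/24 = 13/6.
sliced almonds: 400 g × 13/6 ÷ 108 g/cup × 16 tbsp/cup ≈ 128.4 tbsp
chopped pecans: 180 g × 13/6 ÷ 28.35 g/oz ≈ 13.8 oz
whole-barley flour: (1 tbsp + 2 tsp = 5/3 tbsp) × 13/6 ÷ 16 tbsp/cup × 120 g/cup ≈ 27.1 g
brown sugar: 2 cup × 13/6 × 220 g/cup ÷ 1000 g/kg ≈ 1.0 kg

sliced almonds: 128.4 tbsp; chopped pecans: 13.8 oz; whole-barley flour: 27.1 g; brown sugar: 1.0 kg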